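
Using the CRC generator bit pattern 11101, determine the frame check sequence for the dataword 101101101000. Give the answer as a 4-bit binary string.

0110

Append 4 zeros: 1011011010000000. Divide by 11101 (XOR where the leading bit is 1):
  pos 0: 10110 XOR 11101 = 01011
  pos 1: 10111 XOR 11101 = 01010
  pos 2: 10101 XOR 11101 = 01000
  pos 3: 10000 XOR 11101 = 01101
  pos 4: 11011 XOR 11101 = 00110
  pos 6: 11000 XOR 11101 = 00101
  pos 8: 10100 XOR 11101 = 01001
  pos 9: 10010 XOR 11101 = 01111
  pos 10: 11110 XOR 11101 = 00011
Remainder (last 4 bits) = 0110. This is the CRC / FCS.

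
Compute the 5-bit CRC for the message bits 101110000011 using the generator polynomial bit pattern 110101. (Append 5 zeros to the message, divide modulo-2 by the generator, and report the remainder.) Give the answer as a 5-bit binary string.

00011

Append 5 zeros: 10111000001100000. Divide by 110101 (XOR where the leading bit is 1):
  pos 0: 101110 XOR 110101 = 011011
  pos 1: 110110 XOR 110101 = 000011
  pos 5: 110001 XOR 110101 = 000100
  pos 8: 100100 XOR 110101 = 010001
  pos 9: 100010 XOR 110101 = 010111
  pos 10: 101110 XOR 110101 = 011011
  pos 11: 110110 XOR 110101 = 000011
Remainder (last 5 bits) = 00011. This is the CRC / FCS.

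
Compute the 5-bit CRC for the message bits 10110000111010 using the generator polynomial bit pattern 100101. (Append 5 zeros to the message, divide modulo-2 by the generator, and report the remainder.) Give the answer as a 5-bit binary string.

Append 5 zeros: 1011000011101000000. Divide by 100101 (XOR where the leading bit is 1):
  pos 0: 101100 XOR 100101 = 001001
  pos 2: 100100 XOR 100101 = 000001
  pos 7: 111101 XOR 100101 = 011000
  pos 8: 110000 XOR 100101 = 010101
  pos 9: 101010 XOR 100101 = 001111
  pos 11: 111100 XOR 100101 = 011001
  pos 12: 110010 XOR 100101 = 010111
  pos 13: 101110 XOR 100101 = 001011
Remainder (last 5 bits) = 01011. This is the CRC / FCS.

01011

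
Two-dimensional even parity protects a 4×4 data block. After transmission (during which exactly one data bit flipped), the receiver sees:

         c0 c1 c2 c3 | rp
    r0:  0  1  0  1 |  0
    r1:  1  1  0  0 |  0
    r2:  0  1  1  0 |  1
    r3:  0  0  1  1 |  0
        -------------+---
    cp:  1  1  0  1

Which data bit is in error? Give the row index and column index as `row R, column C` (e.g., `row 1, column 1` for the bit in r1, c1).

Recompute each row's even parity and compare to rp:
  r0: data parity 0, sent rp 0 → ok
  r1: data parity 0, sent rp 0 → ok
  r2: data parity 0, sent rp 1 → mismatch
  r3: data parity 0, sent rp 0 → ok
Recompute each column's even parity and compare to cp:
  c0: data parity 1, sent cp 1 → ok
  c1: data parity 1, sent cp 1 → ok
  c2: data parity 0, sent cp 0 → ok
  c3: data parity 0, sent cp 1 → mismatch
Exactly one row (r2) and one column (c3) fail → the flipped bit is at their intersection.

row 2, column 3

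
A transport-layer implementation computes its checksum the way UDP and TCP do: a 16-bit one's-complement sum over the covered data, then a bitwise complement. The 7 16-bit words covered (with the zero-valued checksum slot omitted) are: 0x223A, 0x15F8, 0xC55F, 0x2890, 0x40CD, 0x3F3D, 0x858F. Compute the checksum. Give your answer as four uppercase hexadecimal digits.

D443

One's-complement addition (fold any carry out of bit 15 back into bit 0):
  0x223A + 0x15F8 = 0x03832
  0x3832 + 0xC55F = 0x0FD91
  0xFD91 + 0x2890 = 0x12621 → wrap carry → 0x2622
  0x2622 + 0x40CD = 0x066EF
  0x66EF + 0x3F3D = 0x0A62C
  0xA62C + 0x858F = 0x12BBB → wrap carry → 0x2BBC
One's-complement sum = 0x2BBC.
Checksum = ~0x2BBC & 0xFFFF = 0xD443.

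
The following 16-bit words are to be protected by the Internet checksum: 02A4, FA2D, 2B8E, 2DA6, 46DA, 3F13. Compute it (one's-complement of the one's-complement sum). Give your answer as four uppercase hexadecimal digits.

240C

One's-complement addition (fold any carry out of bit 15 back into bit 0):
  0x02A4 + 0xFA2D = 0x0FCD1
  0xFCD1 + 0x2B8E = 0x1285F → wrap carry → 0x2860
  0x2860 + 0x2DA6 = 0x05606
  0x5606 + 0x46DA = 0x09CE0
  0x9CE0 + 0x3F13 = 0x0DBF3
One's-complement sum = 0xDBF3.
Checksum = ~0xDBF3 & 0xFFFF = 0x240C.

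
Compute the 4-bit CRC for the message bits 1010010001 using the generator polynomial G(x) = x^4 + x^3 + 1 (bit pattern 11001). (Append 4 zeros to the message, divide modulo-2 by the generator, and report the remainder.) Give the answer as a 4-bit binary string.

Append 4 zeros: 10100100010000. Divide by 11001 (XOR where the leading bit is 1):
  pos 0: 10100 XOR 11001 = 01101
  pos 1: 11011 XOR 11001 = 00010
  pos 4: 10000 XOR 11001 = 01001
  pos 5: 10011 XOR 11001 = 01010
  pos 6: 10100 XOR 11001 = 01101
  pos 7: 11010 XOR 11001 = 00011
Remainder (last 4 bits) = 1100. This is the CRC / FCS.

1100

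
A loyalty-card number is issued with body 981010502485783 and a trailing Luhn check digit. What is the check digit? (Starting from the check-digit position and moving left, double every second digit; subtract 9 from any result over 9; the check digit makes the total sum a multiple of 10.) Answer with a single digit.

Partial digits right→left: 3 8 7 5 8 4 2 0 5 0 1 0 1 8 9
Double every second digit counting from the check-digit position (so the 1st, 3rd, 5th, ... of the partial from the right).
  doubled (with −9 where >9): 6 5 7 4 1 2 2 9 → sum 36
  kept as-is: 8 5 4 0 0 0 8 → sum 25
Total = 36 + 25 = 61.
Check digit = (10 − (61 mod 10)) mod 10 = 9.

9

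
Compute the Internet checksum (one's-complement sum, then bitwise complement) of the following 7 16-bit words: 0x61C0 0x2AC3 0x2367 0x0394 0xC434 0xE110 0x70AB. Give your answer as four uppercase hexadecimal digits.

One's-complement addition (fold any carry out of bit 15 back into bit 0):
  0x61C0 + 0x2AC3 = 0x08C83
  0x8C83 + 0x2367 = 0x0AFEA
  0xAFEA + 0x0394 = 0x0B37E
  0xB37E + 0xC434 = 0x177B2 → wrap carry → 0x77B3
  0x77B3 + 0xE110 = 0x158C3 → wrap carry → 0x58C4
  0x58C4 + 0x70AB = 0x0C96F
One's-complement sum = 0xC96F.
Checksum = ~0xC96F & 0xFFFF = 0x3690.

3690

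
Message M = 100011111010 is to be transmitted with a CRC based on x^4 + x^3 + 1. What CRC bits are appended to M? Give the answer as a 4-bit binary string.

Append 4 zeros: 1000111110100000. Divide by 11001 (XOR where the leading bit is 1):
  pos 0: 10001 XOR 11001 = 01000
  pos 1: 10001 XOR 11001 = 01000
  pos 2: 10001 XOR 11001 = 01000
  pos 3: 10001 XOR 11001 = 01000
  pos 4: 10001 XOR 11001 = 01000
  pos 5: 10000 XOR 11001 = 01001
  pos 6: 10011 XOR 11001 = 01010
  pos 7: 10100 XOR 11001 = 01101
  pos 8: 11010 XOR 11001 = 00011
  pos 11: 11000 XOR 11001 = 00001
Remainder (last 4 bits) = 0001. This is the CRC / FCS.

0001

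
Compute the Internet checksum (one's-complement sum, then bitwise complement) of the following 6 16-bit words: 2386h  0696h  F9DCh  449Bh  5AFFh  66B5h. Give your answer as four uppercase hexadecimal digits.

One's-complement addition (fold any carry out of bit 15 back into bit 0):
  0x2386 + 0x0696 = 0x02A1C
  0x2A1C + 0xF9DC = 0x123F8 → wrap carry → 0x23F9
  0x23F9 + 0x449B = 0x06894
  0x6894 + 0x5AFF = 0x0C393
  0xC393 + 0x66B5 = 0x12A48 → wrap carry → 0x2A49
One's-complement sum = 0x2A49.
Checksum = ~0x2A49 & 0xFFFF = 0xD5B6.

D5B6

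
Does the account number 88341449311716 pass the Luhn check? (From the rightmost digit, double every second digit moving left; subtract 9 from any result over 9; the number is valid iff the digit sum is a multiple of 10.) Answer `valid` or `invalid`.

From the right, keep odd positions and double even positions (subtract 9 from any doubled value over 9):
  doubled (positions 2,4,...): 2 2 6 8 2 6 7 → sum 33
  kept (positions 1,3,...): 6 7 1 9 4 4 8 → sum 39
Total = 72.
72 mod 10 = 2, so the number is invalid.

invalid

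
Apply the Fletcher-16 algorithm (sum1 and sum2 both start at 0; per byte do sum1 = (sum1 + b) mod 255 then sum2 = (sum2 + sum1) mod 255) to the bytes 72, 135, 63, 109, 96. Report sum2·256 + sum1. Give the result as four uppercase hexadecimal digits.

80DC

Running sums (mod 255):
  after byte 0 (72): sum1=72, sum2=72
  after byte 1 (135): sum1=207, sum2=24
  after byte 2 (63): sum1=15, sum2=39
  after byte 3 (109): sum1=124, sum2=163
  after byte 4 (96): sum1=220, sum2=128
Checksum = sum2·256 + sum1 = 128·256 + 220 = 32988 = 0x80DC.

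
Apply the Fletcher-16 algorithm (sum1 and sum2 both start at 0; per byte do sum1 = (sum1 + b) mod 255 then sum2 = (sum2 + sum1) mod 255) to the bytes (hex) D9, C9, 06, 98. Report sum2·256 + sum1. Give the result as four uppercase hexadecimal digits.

Running sums (mod 255):
  after byte 0 (D9): sum1=217, sum2=217
  after byte 1 (C9): sum1=163, sum2=125
  after byte 2 (06): sum1=169, sum2=39
  after byte 3 (98): sum1=66, sum2=105
Checksum = sum2·256 + sum1 = 105·256 + 66 = 26946 = 0x6942.

6942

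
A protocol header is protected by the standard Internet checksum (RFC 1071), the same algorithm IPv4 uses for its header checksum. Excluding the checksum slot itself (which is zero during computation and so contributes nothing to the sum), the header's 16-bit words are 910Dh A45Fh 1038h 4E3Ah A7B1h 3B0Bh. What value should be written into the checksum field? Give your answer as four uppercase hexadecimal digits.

8963

One's-complement addition (fold any carry out of bit 15 back into bit 0):
  0x910D + 0xA45F = 0x1356C → wrap carry → 0x356D
  0x356D + 0x1038 = 0x045A5
  0x45A5 + 0x4E3A = 0x093DF
  0x93DF + 0xA7B1 = 0x13B90 → wrap carry → 0x3B91
  0x3B91 + 0x3B0B = 0x0769C
One's-complement sum = 0x769C.
Checksum = ~0x769C & 0xFFFF = 0x8963.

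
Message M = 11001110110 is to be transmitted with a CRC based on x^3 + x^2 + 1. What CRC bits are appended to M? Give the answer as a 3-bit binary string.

Append 3 zeros: 11001110110000. Divide by 1101 (XOR where the leading bit is 1):
  pos 0: 1100 XOR 1101 = 0001
  pos 3: 1111 XOR 1101 = 0010
  pos 5: 1001 XOR 1101 = 0100
  pos 6: 1001 XOR 1101 = 0100
  pos 7: 1000 XOR 1101 = 0101
  pos 8: 1010 XOR 1101 = 0111
  pos 9: 1110 XOR 1101 = 0011
Remainder (last 3 bits) = 110. This is the CRC / FCS.

110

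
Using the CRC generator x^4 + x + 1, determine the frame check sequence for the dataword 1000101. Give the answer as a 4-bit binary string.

1000

Append 4 zeros: 10001010000. Divide by 10011 (XOR where the leading bit is 1):
  pos 0: 10001 XOR 10011 = 00010
  pos 3: 10010 XOR 10011 = 00001
Remainder (last 4 bits) = 1000. This is the CRC / FCS.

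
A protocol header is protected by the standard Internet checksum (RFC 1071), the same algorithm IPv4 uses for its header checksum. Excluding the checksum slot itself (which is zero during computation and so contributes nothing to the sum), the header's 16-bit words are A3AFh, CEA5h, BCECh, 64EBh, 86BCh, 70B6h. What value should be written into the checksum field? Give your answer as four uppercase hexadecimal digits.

One's-complement addition (fold any carry out of bit 15 back into bit 0):
  0xA3AF + 0xCEA5 = 0x17254 → wrap carry → 0x7255
  0x7255 + 0xBCEC = 0x12F41 → wrap carry → 0x2F42
  0x2F42 + 0x64EB = 0x0942D
  0x942D + 0x86BC = 0x11AE9 → wrap carry → 0x1AEA
  0x1AEA + 0x70B6 = 0x08BA0
One's-complement sum = 0x8BA0.
Checksum = ~0x8BA0 & 0xFFFF = 0x745F.

745F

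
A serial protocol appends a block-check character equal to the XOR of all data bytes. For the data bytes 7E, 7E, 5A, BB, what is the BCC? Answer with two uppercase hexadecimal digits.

E1

XOR the bytes together:
  start with 0x7E
  0x7E ⊕ 0x7E = 0x00
  0x00 ⊕ 0x5A = 0x5A
  0x5A ⊕ 0xBB = 0xE1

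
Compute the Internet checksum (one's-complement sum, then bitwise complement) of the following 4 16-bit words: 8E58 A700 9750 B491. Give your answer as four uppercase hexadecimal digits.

7EC4

One's-complement addition (fold any carry out of bit 15 back into bit 0):
  0x8E58 + 0xA700 = 0x13558 → wrap carry → 0x3559
  0x3559 + 0x9750 = 0x0CCA9
  0xCCA9 + 0xB491 = 0x1813A → wrap carry → 0x813B
One's-complement sum = 0x813B.
Checksum = ~0x813B & 0xFFFF = 0x7EC4.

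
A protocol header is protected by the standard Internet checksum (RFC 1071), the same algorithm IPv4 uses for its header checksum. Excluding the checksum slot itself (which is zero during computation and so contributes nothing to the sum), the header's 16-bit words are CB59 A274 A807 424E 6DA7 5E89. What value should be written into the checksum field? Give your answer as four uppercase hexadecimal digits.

One's-complement addition (fold any carry out of bit 15 back into bit 0):
  0xCB59 + 0xA274 = 0x16DCD → wrap carry → 0x6DCE
  0x6DCE + 0xA807 = 0x115D5 → wrap carry → 0x15D6
  0x15D6 + 0x424E = 0x05824
  0x5824 + 0x6DA7 = 0x0C5CB
  0xC5CB + 0x5E89 = 0x12454 → wrap carry → 0x2455
One's-complement sum = 0x2455.
Checksum = ~0x2455 & 0xFFFF = 0xDBAA.

DBAA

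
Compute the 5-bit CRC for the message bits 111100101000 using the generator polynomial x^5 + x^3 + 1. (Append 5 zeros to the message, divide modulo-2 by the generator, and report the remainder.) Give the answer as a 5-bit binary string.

Append 5 zeros: 11110010100000000. Divide by 101001 (XOR where the leading bit is 1):
  pos 0: 111100 XOR 101001 = 010101
  pos 1: 101011 XOR 101001 = 000010
  pos 5: 100100 XOR 101001 = 001101
  pos 7: 110100 XOR 101001 = 011101
  pos 8: 111010 XOR 101001 = 010011
  pos 9: 100110 XOR 101001 = 001111
  pos 11: 111100 XOR 101001 = 010101
Remainder (last 5 bits) = 10101. This is the CRC / FCS.

10101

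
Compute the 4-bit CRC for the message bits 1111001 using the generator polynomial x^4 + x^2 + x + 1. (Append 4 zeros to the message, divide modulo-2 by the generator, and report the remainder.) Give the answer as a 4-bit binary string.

1000

Append 4 zeros: 11110010000. Divide by 10111 (XOR where the leading bit is 1):
  pos 0: 11110 XOR 10111 = 01001
  pos 1: 10010 XOR 10111 = 00101
  pos 3: 10110 XOR 10111 = 00001
Remainder (last 4 bits) = 1000. This is the CRC / FCS.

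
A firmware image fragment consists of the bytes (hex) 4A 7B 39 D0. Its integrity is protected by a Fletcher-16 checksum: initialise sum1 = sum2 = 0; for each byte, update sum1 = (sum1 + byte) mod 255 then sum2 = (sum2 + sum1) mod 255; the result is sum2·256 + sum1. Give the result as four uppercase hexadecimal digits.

DECF

Running sums (mod 255):
  after byte 0 (4A): sum1=74, sum2=74
  after byte 1 (7B): sum1=197, sum2=16
  after byte 2 (39): sum1=254, sum2=15
  after byte 3 (D0): sum1=207, sum2=222
Checksum = sum2·256 + sum1 = 222·256 + 207 = 57039 = 0xDECF.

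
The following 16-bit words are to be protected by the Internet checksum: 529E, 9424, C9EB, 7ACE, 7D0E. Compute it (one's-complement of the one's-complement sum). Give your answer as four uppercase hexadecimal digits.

One's-complement addition (fold any carry out of bit 15 back into bit 0):
  0x529E + 0x9424 = 0x0E6C2
  0xE6C2 + 0xC9EB = 0x1B0AD → wrap carry → 0xB0AE
  0xB0AE + 0x7ACE = 0x12B7C → wrap carry → 0x2B7D
  0x2B7D + 0x7D0E = 0x0A88B
One's-complement sum = 0xA88B.
Checksum = ~0xA88B & 0xFFFF = 0x5774.

5774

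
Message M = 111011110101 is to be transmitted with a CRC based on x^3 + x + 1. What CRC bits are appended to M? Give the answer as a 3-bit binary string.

011

Append 3 zeros: 111011110101000. Divide by 1011 (XOR where the leading bit is 1):
  pos 0: 1110 XOR 1011 = 0101
  pos 1: 1011 XOR 1011 = 0000
  pos 5: 1110 XOR 1011 = 0101
  pos 6: 1011 XOR 1011 = 0000
  pos 11: 1000 XOR 1011 = 0011
Remainder (last 3 bits) = 011. This is the CRC / FCS.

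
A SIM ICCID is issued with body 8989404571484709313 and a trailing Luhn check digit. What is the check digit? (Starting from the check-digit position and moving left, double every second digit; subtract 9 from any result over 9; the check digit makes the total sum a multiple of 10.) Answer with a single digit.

8

Partial digits right→left: 3 1 3 9 0 7 4 8 4 1 7 5 4 0 4 9 8 9 8
Double every second digit counting from the check-digit position (so the 1st, 3rd, 5th, ... of the partial from the right).
  doubled (with −9 where >9): 6 6 0 8 8 5 8 8 7 7 → sum 63
  kept as-is: 1 9 7 8 1 5 0 9 9 → sum 49
Total = 63 + 49 = 112.
Check digit = (10 − (112 mod 10)) mod 10 = 8.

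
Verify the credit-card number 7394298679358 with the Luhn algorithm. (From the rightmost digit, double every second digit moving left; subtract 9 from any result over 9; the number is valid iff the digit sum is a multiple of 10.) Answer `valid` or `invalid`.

valid

From the right, keep odd positions and double even positions (subtract 9 from any doubled value over 9):
  doubled (positions 2,4,...): 1 9 3 9 8 6 → sum 36
  kept (positions 1,3,...): 8 3 7 8 2 9 7 → sum 44
Total = 80.
80 mod 10 = 0, so the number is valid.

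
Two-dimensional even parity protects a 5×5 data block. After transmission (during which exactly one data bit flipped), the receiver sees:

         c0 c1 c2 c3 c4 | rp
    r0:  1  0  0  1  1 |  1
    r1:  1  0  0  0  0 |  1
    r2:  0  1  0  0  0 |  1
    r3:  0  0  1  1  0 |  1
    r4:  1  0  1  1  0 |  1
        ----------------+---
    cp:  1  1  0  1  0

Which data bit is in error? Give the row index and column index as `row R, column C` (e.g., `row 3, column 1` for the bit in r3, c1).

Recompute each row's even parity and compare to rp:
  r0: data parity 1, sent rp 1 → ok
  r1: data parity 1, sent rp 1 → ok
  r2: data parity 1, sent rp 1 → ok
  r3: data parity 0, sent rp 1 → mismatch
  r4: data parity 1, sent rp 1 → ok
Recompute each column's even parity and compare to cp:
  c0: data parity 1, sent cp 1 → ok
  c1: data parity 1, sent cp 1 → ok
  c2: data parity 0, sent cp 0 → ok
  c3: data parity 1, sent cp 1 → ok
  c4: data parity 1, sent cp 0 → mismatch
Exactly one row (r3) and one column (c4) fail → the flipped bit is at their intersection.

row 3, column 4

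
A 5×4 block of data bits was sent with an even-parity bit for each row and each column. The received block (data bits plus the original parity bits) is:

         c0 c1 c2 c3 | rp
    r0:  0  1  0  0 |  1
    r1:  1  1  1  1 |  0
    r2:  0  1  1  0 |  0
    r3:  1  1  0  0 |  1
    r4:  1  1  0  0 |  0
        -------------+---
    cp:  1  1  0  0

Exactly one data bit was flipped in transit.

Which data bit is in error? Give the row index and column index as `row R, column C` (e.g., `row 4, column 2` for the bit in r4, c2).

row 3, column 3

Recompute each row's even parity and compare to rp:
  r0: data parity 1, sent rp 1 → ok
  r1: data parity 0, sent rp 0 → ok
  r2: data parity 0, sent rp 0 → ok
  r3: data parity 0, sent rp 1 → mismatch
  r4: data parity 0, sent rp 0 → ok
Recompute each column's even parity and compare to cp:
  c0: data parity 1, sent cp 1 → ok
  c1: data parity 1, sent cp 1 → ok
  c2: data parity 0, sent cp 0 → ok
  c3: data parity 1, sent cp 0 → mismatch
Exactly one row (r3) and one column (c3) fail → the flipped bit is at their intersection.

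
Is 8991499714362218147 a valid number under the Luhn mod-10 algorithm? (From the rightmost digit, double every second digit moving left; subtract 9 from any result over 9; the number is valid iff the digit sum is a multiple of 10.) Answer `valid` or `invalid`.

valid

From the right, keep odd positions and double even positions (subtract 9 from any doubled value over 9):
  doubled (positions 2,4,...): 8 7 4 3 8 5 9 2 9 → sum 55
  kept (positions 1,3,...): 7 1 1 2 3 1 9 4 9 8 → sum 45
Total = 100.
100 mod 10 = 0, so the number is valid.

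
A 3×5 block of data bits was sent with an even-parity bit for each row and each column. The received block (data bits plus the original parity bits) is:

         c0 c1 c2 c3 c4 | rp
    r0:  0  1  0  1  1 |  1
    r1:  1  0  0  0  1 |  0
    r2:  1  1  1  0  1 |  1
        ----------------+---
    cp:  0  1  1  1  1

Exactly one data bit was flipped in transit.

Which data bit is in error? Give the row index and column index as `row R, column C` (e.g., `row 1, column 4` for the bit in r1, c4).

Recompute each row's even parity and compare to rp:
  r0: data parity 1, sent rp 1 → ok
  r1: data parity 0, sent rp 0 → ok
  r2: data parity 0, sent rp 1 → mismatch
Recompute each column's even parity and compare to cp:
  c0: data parity 0, sent cp 0 → ok
  c1: data parity 0, sent cp 1 → mismatch
  c2: data parity 1, sent cp 1 → ok
  c3: data parity 1, sent cp 1 → ok
  c4: data parity 1, sent cp 1 → ok
Exactly one row (r2) and one column (c1) fail → the flipped bit is at their intersection.

row 2, column 1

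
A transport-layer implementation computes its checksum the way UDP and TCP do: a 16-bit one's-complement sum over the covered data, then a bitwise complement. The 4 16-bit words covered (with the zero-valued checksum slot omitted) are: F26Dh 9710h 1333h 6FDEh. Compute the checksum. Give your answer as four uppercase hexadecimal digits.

F36F

One's-complement addition (fold any carry out of bit 15 back into bit 0):
  0xF26D + 0x9710 = 0x1897D → wrap carry → 0x897E
  0x897E + 0x1333 = 0x09CB1
  0x9CB1 + 0x6FDE = 0x10C8F → wrap carry → 0x0C90
One's-complement sum = 0x0C90.
Checksum = ~0x0C90 & 0xFFFF = 0xF36F.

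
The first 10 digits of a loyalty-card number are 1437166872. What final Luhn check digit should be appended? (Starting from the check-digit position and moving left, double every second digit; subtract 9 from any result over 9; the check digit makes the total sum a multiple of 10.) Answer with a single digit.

5

Partial digits right→left: 2 7 8 6 6 1 7 3 4 1
Double every second digit counting from the check-digit position (so the 1st, 3rd, 5th, ... of the partial from the right).
  doubled (with −9 where >9): 4 7 3 5 8 → sum 27
  kept as-is: 7 6 1 3 1 → sum 18
Total = 27 + 18 = 45.
Check digit = (10 − (45 mod 10)) mod 10 = 5.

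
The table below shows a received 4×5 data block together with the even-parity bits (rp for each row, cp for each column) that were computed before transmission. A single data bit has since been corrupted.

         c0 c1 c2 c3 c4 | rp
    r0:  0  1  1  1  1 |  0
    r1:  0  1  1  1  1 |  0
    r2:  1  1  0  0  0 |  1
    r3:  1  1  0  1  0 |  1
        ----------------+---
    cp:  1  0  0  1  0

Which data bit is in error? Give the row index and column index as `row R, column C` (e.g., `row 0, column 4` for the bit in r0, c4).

Recompute each row's even parity and compare to rp:
  r0: data parity 0, sent rp 0 → ok
  r1: data parity 0, sent rp 0 → ok
  r2: data parity 0, sent rp 1 → mismatch
  r3: data parity 1, sent rp 1 → ok
Recompute each column's even parity and compare to cp:
  c0: data parity 0, sent cp 1 → mismatch
  c1: data parity 0, sent cp 0 → ok
  c2: data parity 0, sent cp 0 → ok
  c3: data parity 1, sent cp 1 → ok
  c4: data parity 0, sent cp 0 → ok
Exactly one row (r2) and one column (c0) fail → the flipped bit is at their intersection.

row 2, column 0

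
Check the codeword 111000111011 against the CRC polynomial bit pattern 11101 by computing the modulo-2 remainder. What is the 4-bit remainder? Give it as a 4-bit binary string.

0000

Modulo-2 division of 111000111011 by 11101:
  pos 0: 11100 XOR 11101 = 00001
  pos 4: 10111 XOR 11101 = 01010
  pos 5: 10100 XOR 11101 = 01001
  pos 6: 10011 XOR 11101 = 01110
  pos 7: 11101 XOR 11101 = 00000
Remainder = 0000 (zero — the frame passes the CRC check).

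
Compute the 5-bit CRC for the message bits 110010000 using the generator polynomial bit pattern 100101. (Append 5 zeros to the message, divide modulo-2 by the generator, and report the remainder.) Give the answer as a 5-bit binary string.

Append 5 zeros: 11001000000000. Divide by 100101 (XOR where the leading bit is 1):
  pos 0: 110010 XOR 100101 = 010111
  pos 1: 101110 XOR 100101 = 001011
  pos 3: 101100 XOR 100101 = 001001
  pos 5: 100100 XOR 100101 = 000001
Remainder (last 5 bits) = 01000. This is the CRC / FCS.

01000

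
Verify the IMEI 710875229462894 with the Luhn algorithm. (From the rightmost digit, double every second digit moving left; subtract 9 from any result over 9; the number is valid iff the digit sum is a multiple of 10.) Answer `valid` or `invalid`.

From the right, keep odd positions and double even positions (subtract 9 from any doubled value over 9):
  doubled (positions 2,4,...): 9 4 8 4 1 7 2 → sum 35
  kept (positions 1,3,...): 4 8 6 9 2 7 0 7 → sum 43
Total = 78.
78 mod 10 = 8, so the number is invalid.

invalid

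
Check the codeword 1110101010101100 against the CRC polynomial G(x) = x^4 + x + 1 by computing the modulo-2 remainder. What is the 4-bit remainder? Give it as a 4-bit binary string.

Modulo-2 division of 1110101010101100 by 10011:
  pos 0: 11101 XOR 10011 = 01110
  pos 1: 11100 XOR 10011 = 01111
  pos 2: 11111 XOR 10011 = 01100
  pos 3: 11000 XOR 10011 = 01011
  pos 4: 10111 XOR 10011 = 00100
  pos 6: 10001 XOR 10011 = 00010
  pos 9: 10011 XOR 10011 = 00000
Remainder = 0000 (zero — the frame passes the CRC check).

0000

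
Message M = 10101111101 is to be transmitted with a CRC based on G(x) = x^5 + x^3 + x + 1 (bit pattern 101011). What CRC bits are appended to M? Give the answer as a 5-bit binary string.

11110

Append 5 zeros: 1010111110100000. Divide by 101011 (XOR where the leading bit is 1):
  pos 0: 101011 XOR 101011 = 000000
  pos 6: 111010 XOR 101011 = 010001
  pos 7: 100010 XOR 101011 = 001001
  pos 9: 100100 XOR 101011 = 001111
Remainder (last 5 bits) = 11110. This is the CRC / FCS.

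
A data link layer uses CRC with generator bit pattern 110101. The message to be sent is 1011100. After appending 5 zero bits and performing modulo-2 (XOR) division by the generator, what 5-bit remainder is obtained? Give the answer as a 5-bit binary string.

01010

Append 5 zeros: 101110000000. Divide by 110101 (XOR where the leading bit is 1):
  pos 0: 101110 XOR 110101 = 011011
  pos 1: 110110 XOR 110101 = 000011
  pos 5: 110000 XOR 110101 = 000101
Remainder (last 5 bits) = 01010. This is the CRC / FCS.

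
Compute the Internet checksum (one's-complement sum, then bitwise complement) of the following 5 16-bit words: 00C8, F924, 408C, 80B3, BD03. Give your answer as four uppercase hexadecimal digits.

One's-complement addition (fold any carry out of bit 15 back into bit 0):
  0x00C8 + 0xF924 = 0x0F9EC
  0xF9EC + 0x408C = 0x13A78 → wrap carry → 0x3A79
  0x3A79 + 0x80B3 = 0x0BB2C
  0xBB2C + 0xBD03 = 0x1782F → wrap carry → 0x7830
One's-complement sum = 0x7830.
Checksum = ~0x7830 & 0xFFFF = 0x87CF.

87CF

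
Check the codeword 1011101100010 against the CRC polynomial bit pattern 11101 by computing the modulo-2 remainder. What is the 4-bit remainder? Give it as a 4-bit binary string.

0010

Modulo-2 division of 1011101100010 by 11101:
  pos 0: 10111 XOR 11101 = 01010
  pos 1: 10100 XOR 11101 = 01001
  pos 2: 10011 XOR 11101 = 01110
  pos 3: 11101 XOR 11101 = 00000
Remainder = 0010 (nonzero — an error is detected).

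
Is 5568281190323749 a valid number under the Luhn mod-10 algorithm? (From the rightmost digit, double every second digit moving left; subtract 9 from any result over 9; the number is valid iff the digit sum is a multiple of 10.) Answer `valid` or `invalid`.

invalid

From the right, keep odd positions and double even positions (subtract 9 from any doubled value over 9):
  doubled (positions 2,4,...): 8 6 6 9 2 4 3 1 → sum 39
  kept (positions 1,3,...): 9 7 2 0 1 8 8 5 → sum 40
Total = 79.
79 mod 10 = 9, so the number is invalid.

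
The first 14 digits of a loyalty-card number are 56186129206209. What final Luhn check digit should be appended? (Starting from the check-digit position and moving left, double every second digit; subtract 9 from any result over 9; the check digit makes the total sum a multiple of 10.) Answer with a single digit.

4

Partial digits right→left: 9 0 2 6 0 2 9 2 1 6 8 1 6 5
Double every second digit counting from the check-digit position (so the 1st, 3rd, 5th, ... of the partial from the right).
  doubled (with −9 where >9): 9 4 0 9 2 7 3 → sum 34
  kept as-is: 0 6 2 2 6 1 5 → sum 22
Total = 34 + 22 = 56.
Check digit = (10 − (56 mod 10)) mod 10 = 4.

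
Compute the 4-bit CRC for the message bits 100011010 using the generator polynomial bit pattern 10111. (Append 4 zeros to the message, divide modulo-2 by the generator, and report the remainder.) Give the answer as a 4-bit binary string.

Append 4 zeros: 1000110100000. Divide by 10111 (XOR where the leading bit is 1):
  pos 0: 10001 XOR 10111 = 00110
  pos 2: 11010 XOR 10111 = 01101
  pos 3: 11011 XOR 10111 = 01100
  pos 4: 11000 XOR 10111 = 01111
  pos 5: 11110 XOR 10111 = 01001
  pos 6: 10010 XOR 10111 = 00101
  pos 8: 10100 XOR 10111 = 00011
Remainder (last 4 bits) = 0011. This is the CRC / FCS.

0011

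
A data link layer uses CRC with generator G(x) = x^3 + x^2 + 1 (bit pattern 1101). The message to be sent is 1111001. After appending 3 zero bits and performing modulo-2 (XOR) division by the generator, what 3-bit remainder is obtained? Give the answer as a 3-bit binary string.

Append 3 zeros: 1111001000. Divide by 1101 (XOR where the leading bit is 1):
  pos 0: 1111 XOR 1101 = 0010
  pos 2: 1000 XOR 1101 = 0101
  pos 3: 1011 XOR 1101 = 0110
  pos 4: 1100 XOR 1101 = 0001
Remainder (last 3 bits) = 100. This is the CRC / FCS.

100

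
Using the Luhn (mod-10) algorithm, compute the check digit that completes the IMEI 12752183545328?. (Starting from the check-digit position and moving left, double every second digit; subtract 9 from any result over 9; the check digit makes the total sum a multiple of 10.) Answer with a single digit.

6

Partial digits right→left: 8 2 3 5 4 5 3 8 1 2 5 7 2 1
Double every second digit counting from the check-digit position (so the 1st, 3rd, 5th, ... of the partial from the right).
  doubled (with −9 where >9): 7 6 8 6 2 1 4 → sum 34
  kept as-is: 2 5 5 8 2 7 1 → sum 30
Total = 34 + 30 = 64.
Check digit = (10 − (64 mod 10)) mod 10 = 6.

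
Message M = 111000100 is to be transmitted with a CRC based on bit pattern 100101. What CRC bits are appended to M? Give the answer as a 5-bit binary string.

Append 5 zeros: 11100010000000. Divide by 100101 (XOR where the leading bit is 1):
  pos 0: 111000 XOR 100101 = 011101
  pos 1: 111011 XOR 100101 = 011110
  pos 2: 111100 XOR 100101 = 011001
  pos 3: 110010 XOR 100101 = 010111
  pos 4: 101110 XOR 100101 = 001011
  pos 6: 101100 XOR 100101 = 001001
  pos 8: 100100 XOR 100101 = 000001
Remainder (last 5 bits) = 00001. This is the CRC / FCS.

00001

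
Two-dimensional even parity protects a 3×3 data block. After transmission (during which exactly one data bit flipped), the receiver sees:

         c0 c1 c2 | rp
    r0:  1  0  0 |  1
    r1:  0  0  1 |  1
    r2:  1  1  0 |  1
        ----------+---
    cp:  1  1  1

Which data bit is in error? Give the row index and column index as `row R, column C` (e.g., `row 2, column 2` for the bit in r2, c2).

Recompute each row's even parity and compare to rp:
  r0: data parity 1, sent rp 1 → ok
  r1: data parity 1, sent rp 1 → ok
  r2: data parity 0, sent rp 1 → mismatch
Recompute each column's even parity and compare to cp:
  c0: data parity 0, sent cp 1 → mismatch
  c1: data parity 1, sent cp 1 → ok
  c2: data parity 1, sent cp 1 → ok
Exactly one row (r2) and one column (c0) fail → the flipped bit is at their intersection.

row 2, column 0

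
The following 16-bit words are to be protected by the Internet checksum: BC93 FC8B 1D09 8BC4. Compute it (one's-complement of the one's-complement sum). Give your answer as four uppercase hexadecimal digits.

One's-complement addition (fold any carry out of bit 15 back into bit 0):
  0xBC93 + 0xFC8B = 0x1B91E → wrap carry → 0xB91F
  0xB91F + 0x1D09 = 0x0D628
  0xD628 + 0x8BC4 = 0x161EC → wrap carry → 0x61ED
One's-complement sum = 0x61ED.
Checksum = ~0x61ED & 0xFFFF = 0x9E12.

9E12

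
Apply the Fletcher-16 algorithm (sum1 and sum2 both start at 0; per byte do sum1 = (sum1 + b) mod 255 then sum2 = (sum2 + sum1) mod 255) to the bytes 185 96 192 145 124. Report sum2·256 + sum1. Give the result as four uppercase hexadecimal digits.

04E8

Running sums (mod 255):
  after byte 0 (185): sum1=185, sum2=185
  after byte 1 (96): sum1=26, sum2=211
  after byte 2 (192): sum1=218, sum2=174
  after byte 3 (145): sum1=108, sum2=27
  after byte 4 (124): sum1=232, sum2=4
Checksum = sum2·256 + sum1 = 4·256 + 232 = 1256 = 0x04E8.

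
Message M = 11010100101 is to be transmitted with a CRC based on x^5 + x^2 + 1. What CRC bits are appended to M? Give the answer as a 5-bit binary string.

Append 5 zeros: 1101010010100000. Divide by 100101 (XOR where the leading bit is 1):
  pos 0: 110101 XOR 100101 = 010000
  pos 1: 100000 XOR 100101 = 000101
  pos 4: 101010 XOR 100101 = 001111
  pos 6: 111110 XOR 100101 = 011011
  pos 7: 110110 XOR 100101 = 010011
  pos 8: 100110 XOR 100101 = 000011
Remainder (last 5 bits) = 01100. This is the CRC / FCS.

01100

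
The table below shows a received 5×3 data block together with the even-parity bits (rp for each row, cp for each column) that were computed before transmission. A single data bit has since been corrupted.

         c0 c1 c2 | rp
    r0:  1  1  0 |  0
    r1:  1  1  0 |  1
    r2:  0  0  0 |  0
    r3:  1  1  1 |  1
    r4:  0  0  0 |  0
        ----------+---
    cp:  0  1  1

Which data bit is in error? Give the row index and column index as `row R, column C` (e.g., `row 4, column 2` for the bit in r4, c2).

Recompute each row's even parity and compare to rp:
  r0: data parity 0, sent rp 0 → ok
  r1: data parity 0, sent rp 1 → mismatch
  r2: data parity 0, sent rp 0 → ok
  r3: data parity 1, sent rp 1 → ok
  r4: data parity 0, sent rp 0 → ok
Recompute each column's even parity and compare to cp:
  c0: data parity 1, sent cp 0 → mismatch
  c1: data parity 1, sent cp 1 → ok
  c2: data parity 1, sent cp 1 → ok
Exactly one row (r1) and one column (c0) fail → the flipped bit is at their intersection.

row 1, column 0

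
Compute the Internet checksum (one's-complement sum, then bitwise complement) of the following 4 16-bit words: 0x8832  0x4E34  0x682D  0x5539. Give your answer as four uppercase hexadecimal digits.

6C32

One's-complement addition (fold any carry out of bit 15 back into bit 0):
  0x8832 + 0x4E34 = 0x0D666
  0xD666 + 0x682D = 0x13E93 → wrap carry → 0x3E94
  0x3E94 + 0x5539 = 0x093CD
One's-complement sum = 0x93CD.
Checksum = ~0x93CD & 0xFFFF = 0x6C32.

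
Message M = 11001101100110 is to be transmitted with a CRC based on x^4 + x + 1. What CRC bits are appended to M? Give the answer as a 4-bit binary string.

0011

Append 4 zeros: 110011011001100000. Divide by 10011 (XOR where the leading bit is 1):
  pos 0: 11001 XOR 10011 = 01010
  pos 1: 10101 XOR 10011 = 00110
  pos 3: 11001 XOR 10011 = 01010
  pos 4: 10101 XOR 10011 = 00110
  pos 6: 11000 XOR 10011 = 01011
  pos 7: 10111 XOR 10011 = 00100
  pos 9: 10010 XOR 10011 = 00001
  pos 13: 10000 XOR 10011 = 00011
Remainder (last 4 bits) = 0011. This is the CRC / FCS.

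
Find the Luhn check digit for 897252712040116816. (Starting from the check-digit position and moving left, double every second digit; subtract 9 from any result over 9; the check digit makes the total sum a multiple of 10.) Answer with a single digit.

8

Partial digits right→left: 6 1 8 6 1 1 0 4 0 2 1 7 2 5 2 7 9 8
Double every second digit counting from the check-digit position (so the 1st, 3rd, 5th, ... of the partial from the right).
  doubled (with −9 where >9): 3 7 2 0 0 2 4 4 9 → sum 31
  kept as-is: 1 6 1 4 2 7 5 7 8 → sum 41
Total = 31 + 41 = 72.
Check digit = (10 − (72 mod 10)) mod 10 = 8.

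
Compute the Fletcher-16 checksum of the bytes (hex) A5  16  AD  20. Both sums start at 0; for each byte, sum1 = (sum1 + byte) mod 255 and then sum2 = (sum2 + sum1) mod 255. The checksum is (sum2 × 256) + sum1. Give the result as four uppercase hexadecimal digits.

5489

Running sums (mod 255):
  after byte 0 (A5): sum1=165, sum2=165
  after byte 1 (16): sum1=187, sum2=97
  after byte 2 (AD): sum1=105, sum2=202
  after byte 3 (20): sum1=137, sum2=84
Checksum = sum2·256 + sum1 = 84·256 + 137 = 21641 = 0x5489.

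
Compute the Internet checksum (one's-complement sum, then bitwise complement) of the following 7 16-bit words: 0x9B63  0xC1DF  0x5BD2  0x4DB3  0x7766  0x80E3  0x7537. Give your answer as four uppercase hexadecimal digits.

One's-complement addition (fold any carry out of bit 15 back into bit 0):
  0x9B63 + 0xC1DF = 0x15D42 → wrap carry → 0x5D43
  0x5D43 + 0x5BD2 = 0x0B915
  0xB915 + 0x4DB3 = 0x106C8 → wrap carry → 0x06C9
  0x06C9 + 0x7766 = 0x07E2F
  0x7E2F + 0x80E3 = 0x0FF12
  0xFF12 + 0x7537 = 0x17449 → wrap carry → 0x744A
One's-complement sum = 0x744A.
Checksum = ~0x744A & 0xFFFF = 0x8BB5.

8BB5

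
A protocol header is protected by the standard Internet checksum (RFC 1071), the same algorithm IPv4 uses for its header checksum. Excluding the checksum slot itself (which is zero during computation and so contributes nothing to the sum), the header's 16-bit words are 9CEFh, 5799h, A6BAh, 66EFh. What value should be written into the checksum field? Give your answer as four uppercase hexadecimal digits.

One's-complement addition (fold any carry out of bit 15 back into bit 0):
  0x9CEF + 0x5799 = 0x0F488
  0xF488 + 0xA6BA = 0x19B42 → wrap carry → 0x9B43
  0x9B43 + 0x66EF = 0x10232 → wrap carry → 0x0233
One's-complement sum = 0x0233.
Checksum = ~0x0233 & 0xFFFF = 0xFDCC.

FDCC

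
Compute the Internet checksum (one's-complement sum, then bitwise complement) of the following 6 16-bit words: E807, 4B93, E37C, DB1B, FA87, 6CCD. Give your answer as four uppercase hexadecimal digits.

One's-complement addition (fold any carry out of bit 15 back into bit 0):
  0xE807 + 0x4B93 = 0x1339A → wrap carry → 0x339B
  0x339B + 0xE37C = 0x11717 → wrap carry → 0x1718
  0x1718 + 0xDB1B = 0x0F233
  0xF233 + 0xFA87 = 0x1ECBA → wrap carry → 0xECBB
  0xECBB + 0x6CCD = 0x15988 → wrap carry → 0x5989
One's-complement sum = 0x5989.
Checksum = ~0x5989 & 0xFFFF = 0xA676.

A676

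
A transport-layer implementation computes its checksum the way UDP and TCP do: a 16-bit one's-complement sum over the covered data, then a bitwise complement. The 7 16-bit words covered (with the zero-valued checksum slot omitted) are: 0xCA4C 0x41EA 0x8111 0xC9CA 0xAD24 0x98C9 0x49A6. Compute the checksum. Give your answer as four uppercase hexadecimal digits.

One's-complement addition (fold any carry out of bit 15 back into bit 0):
  0xCA4C + 0x41EA = 0x10C36 → wrap carry → 0x0C37
  0x0C37 + 0x8111 = 0x08D48
  0x8D48 + 0xC9CA = 0x15712 → wrap carry → 0x5713
  0x5713 + 0xAD24 = 0x10437 → wrap carry → 0x0438
  0x0438 + 0x98C9 = 0x09D01
  0x9D01 + 0x49A6 = 0x0E6A7
One's-complement sum = 0xE6A7.
Checksum = ~0xE6A7 & 0xFFFF = 0x1958.

1958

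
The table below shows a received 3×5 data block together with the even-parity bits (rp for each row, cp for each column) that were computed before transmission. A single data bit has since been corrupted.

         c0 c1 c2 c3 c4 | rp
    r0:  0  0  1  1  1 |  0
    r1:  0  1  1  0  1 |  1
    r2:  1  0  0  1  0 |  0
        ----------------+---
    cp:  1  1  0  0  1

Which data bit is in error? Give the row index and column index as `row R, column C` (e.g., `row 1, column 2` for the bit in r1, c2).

row 0, column 4

Recompute each row's even parity and compare to rp:
  r0: data parity 1, sent rp 0 → mismatch
  r1: data parity 1, sent rp 1 → ok
  r2: data parity 0, sent rp 0 → ok
Recompute each column's even parity and compare to cp:
  c0: data parity 1, sent cp 1 → ok
  c1: data parity 1, sent cp 1 → ok
  c2: data parity 0, sent cp 0 → ok
  c3: data parity 0, sent cp 0 → ok
  c4: data parity 0, sent cp 1 → mismatch
Exactly one row (r0) and one column (c4) fail → the flipped bit is at their intersection.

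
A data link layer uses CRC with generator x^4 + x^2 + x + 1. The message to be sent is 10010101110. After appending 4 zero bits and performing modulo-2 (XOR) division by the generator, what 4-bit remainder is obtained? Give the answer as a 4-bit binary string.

0110

Append 4 zeros: 100101011100000. Divide by 10111 (XOR where the leading bit is 1):
  pos 0: 10010 XOR 10111 = 00101
  pos 2: 10110 XOR 10111 = 00001
  pos 6: 11110 XOR 10111 = 01001
  pos 7: 10010 XOR 10111 = 00101
  pos 9: 10100 XOR 10111 = 00011
Remainder (last 4 bits) = 0110. This is the CRC / FCS.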